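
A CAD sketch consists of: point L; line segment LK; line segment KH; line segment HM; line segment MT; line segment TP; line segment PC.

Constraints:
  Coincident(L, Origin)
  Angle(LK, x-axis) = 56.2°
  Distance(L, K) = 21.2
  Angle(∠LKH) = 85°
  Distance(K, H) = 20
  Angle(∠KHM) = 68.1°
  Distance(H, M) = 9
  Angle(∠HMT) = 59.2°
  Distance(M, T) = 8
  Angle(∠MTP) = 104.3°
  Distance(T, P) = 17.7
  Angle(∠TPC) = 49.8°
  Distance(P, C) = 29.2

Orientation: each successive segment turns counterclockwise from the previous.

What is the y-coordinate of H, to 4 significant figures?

27.25

L is at the origin; LK runs at 56.2° with length 21.2, so K = (11.79, 17.62). ∠LKH = 85.0° gives KH at 151.2° from the x-axis; with |KH| = 20.0, H = (-5.733, 27.25). So H.y = 27.25.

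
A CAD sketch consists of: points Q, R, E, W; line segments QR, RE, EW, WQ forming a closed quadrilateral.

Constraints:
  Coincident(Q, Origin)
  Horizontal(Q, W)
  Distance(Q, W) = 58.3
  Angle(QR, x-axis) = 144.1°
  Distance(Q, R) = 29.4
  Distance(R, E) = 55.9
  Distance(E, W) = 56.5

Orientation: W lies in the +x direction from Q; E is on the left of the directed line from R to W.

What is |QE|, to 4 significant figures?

51.52

Checks: |RE| = 55.90 ✓; |EW| = 56.50 ✓.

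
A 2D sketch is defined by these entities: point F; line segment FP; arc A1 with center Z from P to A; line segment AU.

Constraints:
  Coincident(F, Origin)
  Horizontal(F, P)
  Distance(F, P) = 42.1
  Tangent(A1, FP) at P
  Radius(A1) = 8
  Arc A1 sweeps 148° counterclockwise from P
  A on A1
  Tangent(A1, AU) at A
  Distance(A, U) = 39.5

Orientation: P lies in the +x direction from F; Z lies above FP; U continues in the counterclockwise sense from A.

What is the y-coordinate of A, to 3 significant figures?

14.8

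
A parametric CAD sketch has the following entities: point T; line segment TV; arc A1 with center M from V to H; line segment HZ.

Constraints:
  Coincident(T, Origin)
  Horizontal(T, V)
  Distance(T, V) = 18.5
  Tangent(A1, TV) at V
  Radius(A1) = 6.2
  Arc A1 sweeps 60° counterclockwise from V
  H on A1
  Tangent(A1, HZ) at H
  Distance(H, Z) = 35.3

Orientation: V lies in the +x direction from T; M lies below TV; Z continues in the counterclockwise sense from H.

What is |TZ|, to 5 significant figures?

33.973

T is at the origin; T and V share the same y with |TV| = 18.5 and V on the +x side, so V = (18.500, 0.0000). Tangency of A1 to TV means the radius MV is perpendicular to TV, so M = V + (0, -6.2) = (18.500, -6.2000). On A1, V sits at bearing 90° from M; a 60° counterclockwise sweep puts H at bearing 150°, so H = M + 6.2·(cos 150°, sin 150°) = (13.131, -3.1000). Since A1 is tangent to HZ there, MH ⟂ HZ, so HZ runs along (−sin 150°, cos 150°); with |HZ| = 35.3, Z = (-4.5194, -33.671). Then |TZ| = |Z − T| = 33.973.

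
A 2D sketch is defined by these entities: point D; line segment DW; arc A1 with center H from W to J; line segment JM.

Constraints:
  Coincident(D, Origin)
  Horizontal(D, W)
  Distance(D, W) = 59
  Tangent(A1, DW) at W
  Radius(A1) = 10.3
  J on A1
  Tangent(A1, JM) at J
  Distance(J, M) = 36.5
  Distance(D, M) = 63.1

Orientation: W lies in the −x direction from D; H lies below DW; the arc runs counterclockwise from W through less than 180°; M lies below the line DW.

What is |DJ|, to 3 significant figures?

69.1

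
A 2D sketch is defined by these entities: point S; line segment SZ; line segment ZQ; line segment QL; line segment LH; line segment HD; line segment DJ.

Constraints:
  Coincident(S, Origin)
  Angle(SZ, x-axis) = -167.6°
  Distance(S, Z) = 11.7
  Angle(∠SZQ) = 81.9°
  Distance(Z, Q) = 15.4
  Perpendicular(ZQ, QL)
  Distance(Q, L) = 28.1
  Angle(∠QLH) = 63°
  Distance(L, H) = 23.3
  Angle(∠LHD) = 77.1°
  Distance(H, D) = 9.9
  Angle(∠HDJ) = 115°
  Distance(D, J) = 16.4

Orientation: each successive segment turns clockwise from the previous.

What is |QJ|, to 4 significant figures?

14.22

S is at the origin; SZ runs at -167.6° with length 11.7, so Z = (-11.43, -2.512). ∠SZQ = 81.9° gives ZQ at 94.30° from the x-axis; with |ZQ| = 15.4, Q = (-12.58, 12.84). The perpendicularity gives QL at right angles to ZQ, so QL runs at 4.300°; with |QL| = 28.1, L = (15.44, 14.95). ∠QLH = 63.0° gives LH at -112.7° from the x-axis; with |LH| = 23.3, H = (6.448, -6.544). ∠LHD = 77.1° gives HD at 144.4° from the x-axis; with |HD| = 9.9, D = (-1.602, -0.7810). ∠HDJ = 115.0° gives DJ at 79.40° from the x-axis; with |DJ| = 16.4, J = (1.415, 15.34). Then |QJ| = |J − Q| = 14.22.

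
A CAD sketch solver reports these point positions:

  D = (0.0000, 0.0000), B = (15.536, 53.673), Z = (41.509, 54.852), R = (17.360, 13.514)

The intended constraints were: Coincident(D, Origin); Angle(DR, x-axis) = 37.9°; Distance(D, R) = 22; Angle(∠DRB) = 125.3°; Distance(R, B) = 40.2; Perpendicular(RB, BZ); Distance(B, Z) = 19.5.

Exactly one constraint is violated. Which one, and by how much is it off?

Distance(B, Z) = 19.5 — off by 6.50.

D = (0.00, 0.00) ✓; DR at 37.90° ✓; |DR| = 22.00 ✓; ∠DRB = 125.3° ✓; |RB| = 40.20 ✓; ∠(RB, BZ) = 90.00° ✓; |BZ| = 26.00 ✗.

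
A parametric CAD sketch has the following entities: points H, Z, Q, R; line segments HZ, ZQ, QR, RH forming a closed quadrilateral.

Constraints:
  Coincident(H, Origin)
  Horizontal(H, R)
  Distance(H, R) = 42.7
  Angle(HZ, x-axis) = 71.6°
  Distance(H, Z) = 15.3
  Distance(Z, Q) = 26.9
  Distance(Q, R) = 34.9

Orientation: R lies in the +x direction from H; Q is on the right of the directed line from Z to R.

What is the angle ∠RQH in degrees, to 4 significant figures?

109.8°

H is at the origin; HR is horizontal with |HR| = 42.7 and R in +x, so R = (42.7, 0). HZ runs at 71.6° with |HZ| = 15.3, so Z = (4.829, 14.52). Q is determined by |ZQ| = 26.9 and |QR| = 34.9 together: it lies at the intersection of circle(Z, 26.9) and circle(R, 34.9). With |ZR| = 40.56, the foot of the radical line on ZR is 14.18 from Z and the perpendicular offset is √(26.9² − 14.18²) = 22.86. Taking the right-of-ZR solution: Q = (9.892, -11.90).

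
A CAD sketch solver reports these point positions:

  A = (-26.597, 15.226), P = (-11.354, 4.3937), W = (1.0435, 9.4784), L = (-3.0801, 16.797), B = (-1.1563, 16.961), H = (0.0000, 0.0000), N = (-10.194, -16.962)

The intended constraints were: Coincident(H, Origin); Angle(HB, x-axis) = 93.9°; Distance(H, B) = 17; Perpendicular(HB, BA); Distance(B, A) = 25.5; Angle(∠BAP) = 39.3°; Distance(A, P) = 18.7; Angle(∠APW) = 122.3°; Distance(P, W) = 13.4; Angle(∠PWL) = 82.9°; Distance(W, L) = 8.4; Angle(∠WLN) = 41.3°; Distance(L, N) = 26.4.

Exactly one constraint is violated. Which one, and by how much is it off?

Distance(L, N) = 26.4 — off by 8.10.

H = (0.00, 0.00) ✓; HB at 93.90° ✓; |HB| = 17.00 ✓; ∠(HB, BA) = 90.00° ✓; |BA| = 25.50 ✓; ∠BAP = 39.30° ✓; |AP| = 18.70 ✓; ∠APW = 122.3° ✓; |PW| = 13.40 ✓; ∠PWL = 82.90° ✓; |WL| = 8.400 ✓; ∠WLN = 41.30° ✓; |LN| = 34.50 ✗.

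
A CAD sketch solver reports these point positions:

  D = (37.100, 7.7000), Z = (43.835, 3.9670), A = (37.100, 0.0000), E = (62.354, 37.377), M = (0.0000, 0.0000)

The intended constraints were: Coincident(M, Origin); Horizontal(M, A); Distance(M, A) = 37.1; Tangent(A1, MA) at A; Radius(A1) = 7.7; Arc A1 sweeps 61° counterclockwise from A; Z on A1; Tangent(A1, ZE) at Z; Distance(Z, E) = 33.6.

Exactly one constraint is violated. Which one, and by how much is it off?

Distance(Z, E) = 33.6 — off by 4.60.

M = (0.00, 0.00) ✓; M.y = 0.00, A.y = 0.00 ✓; |MA| = 37.10 ✓; ∠(DA, AM) = 90.00° ✓; |DA| = 7.700 ✓; bearing(D→Z) − bearing(D→A) = 61.00° ✓; |DZ| = 7.700 ✓; ∠(DZ, ZE) = 90.00° ✓; |ZE| = 38.20 ✗.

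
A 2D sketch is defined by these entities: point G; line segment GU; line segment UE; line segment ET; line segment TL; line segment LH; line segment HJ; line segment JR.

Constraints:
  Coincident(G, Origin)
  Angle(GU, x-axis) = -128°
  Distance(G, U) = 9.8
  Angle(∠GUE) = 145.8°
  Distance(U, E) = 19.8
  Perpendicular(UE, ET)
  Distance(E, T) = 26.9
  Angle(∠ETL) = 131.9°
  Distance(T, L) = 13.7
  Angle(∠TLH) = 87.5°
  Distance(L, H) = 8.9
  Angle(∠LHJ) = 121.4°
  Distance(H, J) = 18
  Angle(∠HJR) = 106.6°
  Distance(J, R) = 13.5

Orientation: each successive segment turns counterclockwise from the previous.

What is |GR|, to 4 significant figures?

32.30

G is at the origin; GU runs at -128.0° with length 9.8, so U = (-6.033, -7.723). ∠GUE = 145.8° gives UE at -93.80° from the x-axis; with |UE| = 19.8, E = (-7.346, -27.48). UE is perpendicular to ET, so ET runs at -3.800°; with |ET| = 26.9, T = (19.50, -29.26). ∠ETL = 131.9° gives TL at 44.30° from the x-axis; with |TL| = 13.7, L = (29.30, -19.69). ∠TLH = 87.5° gives LH at 136.8° from the x-axis; with |LH| = 8.9, H = (22.81, -13.60). ∠LHJ = 121.4° gives HJ at -164.6° from the x-axis; with |HJ| = 18.0, J = (5.459, -18.38). ∠HJR = 106.6° gives JR at -91.20° from the x-axis; with |JR| = 13.5, R = (5.176, -31.88). Then |GR| = |R − G| = 32.30.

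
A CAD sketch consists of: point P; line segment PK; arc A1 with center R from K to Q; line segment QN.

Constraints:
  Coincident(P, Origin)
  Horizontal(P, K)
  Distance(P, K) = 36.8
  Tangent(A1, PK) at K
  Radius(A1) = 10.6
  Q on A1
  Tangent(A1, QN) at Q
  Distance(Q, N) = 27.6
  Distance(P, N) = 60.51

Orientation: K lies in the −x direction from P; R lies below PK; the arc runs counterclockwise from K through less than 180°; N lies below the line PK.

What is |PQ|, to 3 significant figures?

48.6

P is at the origin; P and K share the same y with |PK| = 36.8 and K on the −x side, so K = (-36.8, 0.00). A1 meets PK tangentially, so RK is at right angles to PK, so R = K + (0, -10.6) = (-36.8, -10.6). Since RQ ⟂ QN (tangency), |RN| = √(10.6² + 27.6²) = 29.6 regardless of where Q sits on A1. So N lies on both circle(P, 60.51) and circle(R, 29.6); the below-PK intersection is N = (-46.7, -38.5). Q is the foot of the tangent from N: Q = (-47.4, -10.9).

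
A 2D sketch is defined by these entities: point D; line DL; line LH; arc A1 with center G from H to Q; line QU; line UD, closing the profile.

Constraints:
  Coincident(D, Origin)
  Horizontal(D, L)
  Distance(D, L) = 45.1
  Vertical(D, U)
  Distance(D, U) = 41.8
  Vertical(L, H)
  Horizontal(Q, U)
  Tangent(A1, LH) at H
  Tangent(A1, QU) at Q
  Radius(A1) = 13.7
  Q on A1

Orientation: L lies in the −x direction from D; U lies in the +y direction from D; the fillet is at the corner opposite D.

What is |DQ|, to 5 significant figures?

52.280

D is at the origin; DL is horizontal with |DL| = 45.1 and L on the −x side, so L = (-45.100, 0.0000). D and U share the same x with |DU| = 41.8 and U on the +y side, so U = (0.0000, 41.800). The virtual corner opposite D is at (-45.100, 41.800). A1 meets LH tangentially, so GH is at right angles to LH and since A1 is tangent to QU there, GQ ⟂ QU, with radius 13.7, so the center G sits 13.7 in from both sides at G = (-31.400, 28.100). That places the tangent points at H = (-45.100, 28.100) on LH and Q = (-31.400, 41.800) on QU. Then |DQ| = |Q − D| = 52.280.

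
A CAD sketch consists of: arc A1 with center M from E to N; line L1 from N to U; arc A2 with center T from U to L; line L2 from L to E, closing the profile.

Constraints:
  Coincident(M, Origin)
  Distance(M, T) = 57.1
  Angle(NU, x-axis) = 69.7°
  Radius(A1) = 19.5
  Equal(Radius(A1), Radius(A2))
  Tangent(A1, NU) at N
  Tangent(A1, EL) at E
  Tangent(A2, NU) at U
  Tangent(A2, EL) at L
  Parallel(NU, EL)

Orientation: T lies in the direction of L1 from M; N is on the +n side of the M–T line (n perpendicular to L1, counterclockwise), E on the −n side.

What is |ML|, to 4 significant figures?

60.34

The slot axis is L1's direction at 69.7°, so u = (cos 69.7°, sin 69.7°) = (0.3469, 0.9379) and n = (−sin 69.7°, cos 69.7°) = (-0.9379, 0.3469). M is at the origin and T lies 57.1 along u from M, so T = 57.1·u = (19.81, 53.55). Tangency of A1 to both parallel lines with radius 19.5 puts N and E at M ± 19.5·n: N = (-18.29, 6.765), E = (18.29, -6.765). Equal radii place U and L the same way about T: U = T + 19.5·n = (1.521, 60.32), L = T − 19.5·n = (38.10, 46.79). Then |ML| = |L − M| = 60.34.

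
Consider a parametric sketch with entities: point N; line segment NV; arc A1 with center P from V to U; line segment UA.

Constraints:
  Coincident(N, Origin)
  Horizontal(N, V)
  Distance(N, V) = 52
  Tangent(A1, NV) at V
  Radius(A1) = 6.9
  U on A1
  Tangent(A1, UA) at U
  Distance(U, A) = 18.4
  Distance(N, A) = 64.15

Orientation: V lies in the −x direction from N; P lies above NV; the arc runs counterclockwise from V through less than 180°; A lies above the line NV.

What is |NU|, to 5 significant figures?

48.197

Checks: ∠(PV, VN) = 90.00° ✓; |PV| = 6.900 ✓; |PU| = 6.900 ✓; ∠(PU, UA) = 90.00° ✓; |UA| = 18.40 ✓; |NA| = 64.15 ✓.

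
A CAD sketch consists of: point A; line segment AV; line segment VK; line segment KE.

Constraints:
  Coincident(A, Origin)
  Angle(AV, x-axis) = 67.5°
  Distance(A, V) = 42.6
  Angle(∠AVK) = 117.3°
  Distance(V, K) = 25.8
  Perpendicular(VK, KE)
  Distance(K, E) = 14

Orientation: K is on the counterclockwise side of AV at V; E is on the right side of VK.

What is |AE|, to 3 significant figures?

68.9

A is at the origin; AV runs at 67.5° with length 42.6, so V = 42.6·(cos 67.5°, sin 67.5°) = (16.3, 39.4). ∠AVK = 117.3°, so VK runs at 67.5° + (180° − 117.3°) = 130° from the x-axis; with |VK| = 25.8, K = V + 25.8·(cos 130°, sin 130°) = (-0.350, 59.1). The perpendicularity gives KE at right angles to VK; with |KE| = 14.0 on the right of VK, E = K + 14.0·(0.764, 0.645) = (10.3, 68.1). Then |AE| = |E − A| = 68.9.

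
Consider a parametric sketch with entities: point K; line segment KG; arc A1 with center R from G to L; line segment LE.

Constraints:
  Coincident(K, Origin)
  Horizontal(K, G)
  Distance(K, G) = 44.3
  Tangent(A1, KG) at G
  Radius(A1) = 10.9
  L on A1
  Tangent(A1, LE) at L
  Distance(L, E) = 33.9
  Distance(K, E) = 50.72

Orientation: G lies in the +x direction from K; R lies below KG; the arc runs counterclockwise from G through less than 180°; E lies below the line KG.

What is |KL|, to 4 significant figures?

34.76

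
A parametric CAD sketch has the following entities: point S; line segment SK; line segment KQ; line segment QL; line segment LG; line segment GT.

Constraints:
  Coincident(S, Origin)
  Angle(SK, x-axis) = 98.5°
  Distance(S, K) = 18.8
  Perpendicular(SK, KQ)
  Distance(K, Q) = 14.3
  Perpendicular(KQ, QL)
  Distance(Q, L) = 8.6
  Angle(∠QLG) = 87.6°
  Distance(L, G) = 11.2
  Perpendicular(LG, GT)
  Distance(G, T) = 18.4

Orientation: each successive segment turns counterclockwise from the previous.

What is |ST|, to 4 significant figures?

29.31

S is at the origin; SK runs at 98.5° with length 18.8, so K = (-2.779, 18.59). SK ⟂ KQ, so KQ runs at -171.5°; with |KQ| = 14.3, Q = (-16.92, 16.48). The perpendicularity gives QL at right angles to KQ, so QL runs at -81.50°; with |QL| = 8.6, L = (-15.65, 7.974). ∠QLG = 87.6° gives LG at 10.90° from the x-axis; with |LG| = 11.2, G = (-4.653, 10.09). LG is perpendicular to GT, so GT runs at 100.9°; with |GT| = 18.4, T = (-8.132, 28.16). Then |ST| = |T − S| = 29.31.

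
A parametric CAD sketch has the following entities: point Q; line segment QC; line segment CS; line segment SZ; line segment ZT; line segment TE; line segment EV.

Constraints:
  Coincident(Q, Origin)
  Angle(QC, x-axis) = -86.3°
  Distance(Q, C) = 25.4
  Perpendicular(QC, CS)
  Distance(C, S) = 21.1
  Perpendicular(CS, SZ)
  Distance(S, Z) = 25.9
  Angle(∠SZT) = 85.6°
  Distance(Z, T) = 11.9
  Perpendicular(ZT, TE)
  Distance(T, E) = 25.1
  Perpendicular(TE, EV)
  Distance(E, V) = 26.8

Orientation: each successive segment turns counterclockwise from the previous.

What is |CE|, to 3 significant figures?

11.2

∠SZT = 85.6° gives ZT at -172° from the x-axis; with |ZT| = 11.9, T = (9.24, 0.184). ZT is perpendicular to TE, so TE runs at -81.9°; with |TE| = 25.1, E = (12.8, -24.7). Then |CE| = |E − C| = 11.2.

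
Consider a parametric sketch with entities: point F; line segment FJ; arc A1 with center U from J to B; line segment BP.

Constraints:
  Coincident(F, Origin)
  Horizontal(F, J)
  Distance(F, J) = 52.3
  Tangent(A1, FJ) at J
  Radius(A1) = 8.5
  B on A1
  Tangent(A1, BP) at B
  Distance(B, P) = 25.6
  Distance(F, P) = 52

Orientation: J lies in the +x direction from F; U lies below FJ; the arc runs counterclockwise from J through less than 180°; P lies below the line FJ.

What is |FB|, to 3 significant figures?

44.5

F is at the origin; FJ is horizontal with |FJ| = 52.3 and J on the +x side, so J = (52.3, 0.00). Tangency of A1 to FJ means the radius UJ is perpendicular to FJ, so U = J + (0, -8.5) = (52.3, -8.50). Since UB ⟂ BP (tangency), |UP| = √(8.5² + 25.6²) = 27.0 regardless of where B sits on A1. So P lies on both circle(F, 52.0) and circle(U, 27.0); the below-FJ intersection is P = (40.4, -32.7). B is the foot of the tangent from P: B = (43.9, -7.35).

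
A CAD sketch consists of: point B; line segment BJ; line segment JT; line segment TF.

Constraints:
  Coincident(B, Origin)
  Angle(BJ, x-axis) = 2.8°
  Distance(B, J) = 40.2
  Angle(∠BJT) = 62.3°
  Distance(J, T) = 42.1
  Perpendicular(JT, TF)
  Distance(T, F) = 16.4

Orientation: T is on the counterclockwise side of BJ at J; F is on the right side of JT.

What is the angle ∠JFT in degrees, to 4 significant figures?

68.72°

B is at the origin; BJ runs at 2.8° with length 40.2, so J = 40.2·(cos 2.8°, sin 2.8°) = (40.15, 1.964). ∠BJT = 62.3°, so JT runs at 2.8° + (180° − 62.3°) = 120.5° from the x-axis; with |JT| = 42.1, T = J + 42.1·(cos 120.5°, sin 120.5°) = (18.78, 38.24). The perpendicularity gives TF at right angles to JT; with |TF| = 16.4 on the right of JT, F = T + 16.4·(0.8616, 0.5075) = (32.92, 46.56). Then cos ∠JFT = FJ·FT / (|FJ||FT|), giving 68.72°.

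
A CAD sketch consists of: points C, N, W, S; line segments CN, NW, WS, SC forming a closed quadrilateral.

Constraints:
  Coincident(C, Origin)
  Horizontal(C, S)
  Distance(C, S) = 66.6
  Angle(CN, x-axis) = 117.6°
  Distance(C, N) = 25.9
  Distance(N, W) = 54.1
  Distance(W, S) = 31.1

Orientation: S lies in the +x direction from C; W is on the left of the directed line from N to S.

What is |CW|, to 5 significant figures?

46.042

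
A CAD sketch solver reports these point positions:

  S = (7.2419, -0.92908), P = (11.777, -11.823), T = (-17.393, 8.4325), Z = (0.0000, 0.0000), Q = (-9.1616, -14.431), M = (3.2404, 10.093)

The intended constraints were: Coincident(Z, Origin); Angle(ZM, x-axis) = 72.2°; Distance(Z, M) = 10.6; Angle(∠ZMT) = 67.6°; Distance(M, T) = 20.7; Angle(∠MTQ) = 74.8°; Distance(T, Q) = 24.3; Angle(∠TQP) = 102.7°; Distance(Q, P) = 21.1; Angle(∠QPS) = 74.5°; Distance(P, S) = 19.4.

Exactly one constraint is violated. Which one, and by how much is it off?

Distance(P, S) = 19.4 — off by 7.60.

Z = (0.00, 0.00) ✓; ZM at 72.20° ✓; |ZM| = 10.60 ✓; ∠ZMT = 67.60° ✓; |MT| = 20.70 ✓; ∠MTQ = 74.80° ✓; |TQ| = 24.30 ✓; ∠TQP = 102.7° ✓; |QP| = 21.10 ✓; ∠QPS = 74.50° ✓; |PS| = 11.80 ✗.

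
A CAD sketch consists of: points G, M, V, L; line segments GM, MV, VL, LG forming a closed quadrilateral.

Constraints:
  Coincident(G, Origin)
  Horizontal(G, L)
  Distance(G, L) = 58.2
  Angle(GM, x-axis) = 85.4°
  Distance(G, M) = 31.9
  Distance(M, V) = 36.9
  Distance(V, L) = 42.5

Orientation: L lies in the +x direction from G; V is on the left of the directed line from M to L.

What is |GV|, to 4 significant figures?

54.34

Checks: |MV| = 36.90 ✓; |VL| = 42.50 ✓.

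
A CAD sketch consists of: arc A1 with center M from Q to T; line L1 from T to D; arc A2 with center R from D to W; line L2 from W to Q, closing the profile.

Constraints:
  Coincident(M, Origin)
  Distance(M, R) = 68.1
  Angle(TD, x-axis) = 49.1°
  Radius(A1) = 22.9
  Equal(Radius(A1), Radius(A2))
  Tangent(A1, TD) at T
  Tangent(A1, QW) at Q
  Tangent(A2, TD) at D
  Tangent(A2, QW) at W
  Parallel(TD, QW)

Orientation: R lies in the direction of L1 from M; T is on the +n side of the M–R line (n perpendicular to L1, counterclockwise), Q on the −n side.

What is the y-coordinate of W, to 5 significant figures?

36.480

The slot axis is L1's direction at 49.1°, so u = (cos 49.1°, sin 49.1°) = (0.65474, 0.75585) and n = (−sin 49.1°, cos 49.1°) = (-0.75585, 0.65474). M is at the origin and R lies 68.1 along u from M, so R = 68.1·u = (44.588, 51.474). Tangency of A1 to both parallel lines with radius 22.9 puts T and Q at M ± 22.9·n: T = (-17.309, 14.994), Q = (17.309, -14.994). Equal radii place D and W the same way about R: D = R + 22.9·n = (27.279, 66.467), W = R − 22.9·n = (61.897, 36.480). So W.y = 36.480.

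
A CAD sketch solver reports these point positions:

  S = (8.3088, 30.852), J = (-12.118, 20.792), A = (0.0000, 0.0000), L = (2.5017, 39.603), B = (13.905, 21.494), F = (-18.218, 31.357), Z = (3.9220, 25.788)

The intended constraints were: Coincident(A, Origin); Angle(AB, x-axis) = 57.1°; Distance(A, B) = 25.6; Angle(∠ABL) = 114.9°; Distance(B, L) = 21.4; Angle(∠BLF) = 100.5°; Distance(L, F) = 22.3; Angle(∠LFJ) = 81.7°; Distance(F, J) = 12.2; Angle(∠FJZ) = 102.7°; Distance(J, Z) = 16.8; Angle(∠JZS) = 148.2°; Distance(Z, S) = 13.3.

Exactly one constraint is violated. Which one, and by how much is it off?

Distance(Z, S) = 13.3 — off by 6.60.

A = (0.00, 0.00) ✓; AB at 57.10° ✓; |AB| = 25.60 ✓; ∠ABL = 114.9° ✓; |BL| = 21.40 ✓; ∠BLF = 100.5° ✓; |LF| = 22.30 ✓; ∠LFJ = 81.70° ✓; |FJ| = 12.20 ✓; ∠FJZ = 102.7° ✓; |JZ| = 16.80 ✓; ∠JZS = 148.2° ✓; |ZS| = 6.700 ✗.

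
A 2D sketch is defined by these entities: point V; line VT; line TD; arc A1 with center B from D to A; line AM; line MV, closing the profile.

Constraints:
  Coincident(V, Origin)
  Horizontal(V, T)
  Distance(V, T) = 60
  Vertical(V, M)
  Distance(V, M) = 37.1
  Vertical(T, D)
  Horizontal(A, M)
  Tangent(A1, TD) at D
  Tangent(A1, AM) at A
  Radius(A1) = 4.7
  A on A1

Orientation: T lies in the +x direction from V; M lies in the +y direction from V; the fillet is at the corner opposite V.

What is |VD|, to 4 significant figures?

68.19

V is at the origin; V and T share the same y with |VT| = 60.0 and T on the +x side, so T = (60.00, 0.000). V and M share the same x with |VM| = 37.1 and M on the +y side, so M = (0.000, 37.10). The virtual corner opposite V is at (60.00, 37.10). Since A1 is tangent to TD there, BD ⟂ TD and the tangent condition forces BA to be normal to AM, with radius 4.7, so the center B sits 4.7 in from both sides at B = (55.30, 32.40). That places the tangent points at D = (60.00, 32.40) on TD and A = (55.30, 37.10) on AM. Then |VD| = |D − V| = 68.19.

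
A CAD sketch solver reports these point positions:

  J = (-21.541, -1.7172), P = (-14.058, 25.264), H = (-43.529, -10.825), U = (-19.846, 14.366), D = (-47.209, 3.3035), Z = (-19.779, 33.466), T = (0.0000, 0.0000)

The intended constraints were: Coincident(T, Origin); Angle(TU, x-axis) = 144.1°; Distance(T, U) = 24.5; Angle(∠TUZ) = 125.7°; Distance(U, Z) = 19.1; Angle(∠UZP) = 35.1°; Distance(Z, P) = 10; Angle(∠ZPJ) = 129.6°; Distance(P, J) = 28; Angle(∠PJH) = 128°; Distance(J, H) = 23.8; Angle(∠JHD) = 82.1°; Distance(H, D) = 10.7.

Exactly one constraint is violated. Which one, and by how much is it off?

Distance(H, D) = 10.7 — off by 3.90.

T = (0.00, 0.00) ✓; TU at 144.1° ✓; |TU| = 24.50 ✓; ∠TUZ = 125.7° ✓; |UZ| = 19.10 ✓; ∠UZP = 35.10° ✓; |ZP| = 10.00 ✓; ∠ZPJ = 129.6° ✓; |PJ| = 28.00 ✓; ∠PJH = 128.0° ✓; |JH| = 23.80 ✓; ∠JHD = 82.10° ✓; |HD| = 14.60 ✗.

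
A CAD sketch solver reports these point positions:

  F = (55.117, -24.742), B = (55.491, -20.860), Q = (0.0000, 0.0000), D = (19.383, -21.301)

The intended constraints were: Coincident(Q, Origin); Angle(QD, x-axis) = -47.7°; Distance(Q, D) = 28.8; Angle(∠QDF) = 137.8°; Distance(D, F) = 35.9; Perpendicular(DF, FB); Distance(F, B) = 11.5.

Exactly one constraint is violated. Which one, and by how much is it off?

Distance(F, B) = 11.5 — off by 7.60.

Q = (0.00, 0.00) ✓; QD at -47.70° ✓; |QD| = 28.80 ✓; ∠QDF = 137.8° ✓; |DF| = 35.90 ✓; ∠(DF, FB) = 90.00° ✓; |FB| = 3.900 ✗.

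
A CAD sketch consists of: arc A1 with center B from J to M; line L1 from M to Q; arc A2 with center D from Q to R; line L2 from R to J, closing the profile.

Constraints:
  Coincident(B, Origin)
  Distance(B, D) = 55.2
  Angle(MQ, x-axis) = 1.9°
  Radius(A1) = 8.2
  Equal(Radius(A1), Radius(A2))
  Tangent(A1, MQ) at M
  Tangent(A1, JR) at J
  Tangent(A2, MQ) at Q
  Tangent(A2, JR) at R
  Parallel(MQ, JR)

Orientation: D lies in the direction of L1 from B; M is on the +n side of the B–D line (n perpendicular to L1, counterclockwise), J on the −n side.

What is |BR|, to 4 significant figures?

55.81

The slot axis is L1's direction at 1.9°, so u = (cos 1.9°, sin 1.9°) = (0.9995, 0.03316) and n = (−sin 1.9°, cos 1.9°) = (-0.03316, 0.9995). B is at the origin and D lies 55.2 along u from B, so D = 55.2·u = (55.17, 1.830). Tangency of A1 to both parallel lines with radius 8.2 puts M and J at B ± 8.2·n: M = (-0.2719, 8.195), J = (0.2719, -8.195). Equal radii place Q and R the same way about D: Q = D + 8.2·n = (54.90, 10.03), R = D − 8.2·n = (55.44, -6.365). Then |BR| = |R − B| = 55.81.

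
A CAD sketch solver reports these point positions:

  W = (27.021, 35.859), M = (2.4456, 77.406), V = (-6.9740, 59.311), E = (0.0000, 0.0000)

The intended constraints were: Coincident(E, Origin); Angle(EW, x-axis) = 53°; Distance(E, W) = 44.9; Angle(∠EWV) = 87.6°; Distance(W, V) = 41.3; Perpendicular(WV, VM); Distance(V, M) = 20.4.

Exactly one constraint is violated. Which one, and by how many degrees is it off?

Perpendicular(WV, VM) — off by 7.10°.

E = (0.00, 0.00) ✓; EW at 53.00° ✓; |EW| = 44.90 ✓; ∠EWV = 87.60° ✓; |WV| = 41.30 ✓; ∠(WV, VM) = 82.90° ✗; |VM| = 20.40 ✓.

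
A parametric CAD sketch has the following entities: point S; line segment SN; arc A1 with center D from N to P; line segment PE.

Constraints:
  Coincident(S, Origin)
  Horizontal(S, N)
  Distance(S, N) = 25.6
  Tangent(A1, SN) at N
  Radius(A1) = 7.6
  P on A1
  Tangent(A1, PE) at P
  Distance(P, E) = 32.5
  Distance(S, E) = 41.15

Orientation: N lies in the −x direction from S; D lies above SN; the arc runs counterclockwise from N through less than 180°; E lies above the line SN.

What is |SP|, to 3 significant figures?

19.2

Checks: |DP| = 7.600 ✓; ∠(DP, PE) = 90.00° ✓; |PE| = 32.50 ✓; |SE| = 41.15 ✓.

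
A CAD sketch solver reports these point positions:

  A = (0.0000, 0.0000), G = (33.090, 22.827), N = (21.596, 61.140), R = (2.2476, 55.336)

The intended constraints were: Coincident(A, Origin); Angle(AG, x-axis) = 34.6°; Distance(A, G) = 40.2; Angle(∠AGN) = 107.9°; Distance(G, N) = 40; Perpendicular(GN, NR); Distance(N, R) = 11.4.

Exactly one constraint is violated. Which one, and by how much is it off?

Distance(N, R) = 11.4 — off by 8.80.

A = (0.00, 0.00) ✓; AG at 34.60° ✓; |AG| = 40.20 ✓; ∠AGN = 107.9° ✓; |GN| = 40.00 ✓; ∠(GN, NR) = 90.00° ✓; |NR| = 20.20 ✗.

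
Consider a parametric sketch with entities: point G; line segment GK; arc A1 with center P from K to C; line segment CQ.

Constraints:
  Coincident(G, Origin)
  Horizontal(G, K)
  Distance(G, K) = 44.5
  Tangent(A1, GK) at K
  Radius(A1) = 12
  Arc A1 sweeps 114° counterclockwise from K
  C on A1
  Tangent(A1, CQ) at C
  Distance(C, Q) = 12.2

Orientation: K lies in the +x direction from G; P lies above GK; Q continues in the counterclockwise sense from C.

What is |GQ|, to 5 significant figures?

57.756

On A1, K sits at bearing -90° from P; a 114° counterclockwise sweep puts C at bearing 24°, so C = P + 12.0·(cos 24°, sin 24°) = (55.463, 16.881). Since A1 is tangent to CQ there, PC ⟂ CQ, so CQ runs along (−sin 24°, cos 24°); with |CQ| = 12.2, Q = (50.500, 28.026). Then |GQ| = |Q − G| = 57.756.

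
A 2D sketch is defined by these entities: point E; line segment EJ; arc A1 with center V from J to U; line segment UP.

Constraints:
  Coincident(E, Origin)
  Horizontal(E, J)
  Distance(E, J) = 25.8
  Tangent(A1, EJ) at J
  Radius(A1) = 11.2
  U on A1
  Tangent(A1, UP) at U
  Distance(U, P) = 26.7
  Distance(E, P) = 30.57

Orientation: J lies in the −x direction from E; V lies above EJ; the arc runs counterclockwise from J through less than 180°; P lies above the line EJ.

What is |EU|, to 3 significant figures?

16.9

Checks: |VU| = 11.20 ✓; ∠(VU, UP) = 90.00° ✓; |UP| = 26.70 ✓; |EP| = 30.57 ✓.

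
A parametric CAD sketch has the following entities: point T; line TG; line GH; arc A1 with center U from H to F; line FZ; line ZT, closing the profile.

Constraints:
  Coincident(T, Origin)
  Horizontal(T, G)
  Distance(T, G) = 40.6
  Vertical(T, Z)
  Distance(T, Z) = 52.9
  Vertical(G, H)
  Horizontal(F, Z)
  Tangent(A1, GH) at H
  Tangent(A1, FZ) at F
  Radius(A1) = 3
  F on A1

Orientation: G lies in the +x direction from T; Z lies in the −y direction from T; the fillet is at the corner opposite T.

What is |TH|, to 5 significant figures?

64.330

T is at the origin; T and G share the same y with |TG| = 40.6 and G on the +x side, so G = (40.600, 0.0000). TZ is vertical with |TZ| = 52.9 and Z on the −y side, so Z = (0.0000, -52.900). The virtual corner opposite T is at (40.600, -52.900). Since A1 is tangent to GH there, UH ⟂ GH and the tangent condition forces UF to be normal to FZ, with radius 3.0, so the center U sits 3.0 in from both sides at U = (37.600, -49.900). That places the tangent points at H = (40.600, -49.900) on GH and F = (37.600, -52.900) on FZ. Then |TH| = |H − T| = 64.330.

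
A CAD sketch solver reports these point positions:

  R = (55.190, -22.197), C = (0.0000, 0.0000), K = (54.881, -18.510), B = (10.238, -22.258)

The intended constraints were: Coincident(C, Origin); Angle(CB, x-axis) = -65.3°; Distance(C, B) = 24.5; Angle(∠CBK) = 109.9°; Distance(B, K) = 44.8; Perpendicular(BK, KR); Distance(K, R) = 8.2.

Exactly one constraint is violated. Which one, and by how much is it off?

Distance(K, R) = 8.2 — off by 4.50.

C = (0.00, 0.00) ✓; CB at -65.30° ✓; |CB| = 24.50 ✓; ∠CBK = 109.9° ✓; |BK| = 44.80 ✓; ∠(BK, KR) = 90.01° ✓; |KR| = 3.700 ✗.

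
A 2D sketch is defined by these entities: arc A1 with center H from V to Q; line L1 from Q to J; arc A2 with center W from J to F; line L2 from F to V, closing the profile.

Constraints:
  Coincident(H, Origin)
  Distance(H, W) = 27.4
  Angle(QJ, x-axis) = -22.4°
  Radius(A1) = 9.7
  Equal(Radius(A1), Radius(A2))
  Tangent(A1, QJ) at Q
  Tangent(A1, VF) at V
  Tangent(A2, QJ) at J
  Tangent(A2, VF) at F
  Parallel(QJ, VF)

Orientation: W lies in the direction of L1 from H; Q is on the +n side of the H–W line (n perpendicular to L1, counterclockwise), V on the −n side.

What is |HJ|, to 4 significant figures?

29.07

The slot axis is L1's direction at -22.4°, so u = (cos -22.4°, sin -22.4°) = (0.9245, -0.3811) and n = (−sin -22.4°, cos -22.4°) = (0.3811, 0.9245). H is at the origin and W lies 27.4 along u from H, so W = 27.4·u = (25.33, -10.44). Tangency of A1 to both parallel lines with radius 9.7 puts Q and V at H ± 9.7·n: Q = (3.696, 8.968), V = (-3.696, -8.968). Equal radii place J and F the same way about W: J = W + 9.7·n = (29.03, -1.473), F = W − 9.7·n = (21.64, -19.41). Then |HJ| = |J − H| = 29.07.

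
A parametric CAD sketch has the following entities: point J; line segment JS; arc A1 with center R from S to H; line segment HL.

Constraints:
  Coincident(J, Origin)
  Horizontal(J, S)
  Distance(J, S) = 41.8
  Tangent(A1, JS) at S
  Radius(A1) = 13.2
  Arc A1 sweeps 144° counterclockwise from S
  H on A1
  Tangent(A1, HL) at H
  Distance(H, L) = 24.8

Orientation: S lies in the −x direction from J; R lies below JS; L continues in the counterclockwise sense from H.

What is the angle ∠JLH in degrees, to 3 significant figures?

91.5°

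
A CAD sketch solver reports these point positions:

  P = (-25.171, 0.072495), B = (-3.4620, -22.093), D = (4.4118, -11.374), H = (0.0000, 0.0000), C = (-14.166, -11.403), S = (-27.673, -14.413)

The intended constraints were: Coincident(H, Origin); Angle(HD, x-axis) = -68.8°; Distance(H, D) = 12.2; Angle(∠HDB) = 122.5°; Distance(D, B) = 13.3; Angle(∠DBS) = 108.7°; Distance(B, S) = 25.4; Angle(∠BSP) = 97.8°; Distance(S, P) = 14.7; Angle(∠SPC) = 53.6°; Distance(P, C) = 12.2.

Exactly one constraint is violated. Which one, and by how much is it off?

Distance(P, C) = 12.2 — off by 3.70.

H = (0.00, 0.00) ✓; HD at -68.80° ✓; |HD| = 12.20 ✓; ∠HDB = 122.5° ✓; |DB| = 13.30 ✓; ∠DBS = 108.7° ✓; |BS| = 25.40 ✓; ∠BSP = 97.80° ✓; |SP| = 14.70 ✓; ∠SPC = 53.60° ✓; |PC| = 15.90 ✗.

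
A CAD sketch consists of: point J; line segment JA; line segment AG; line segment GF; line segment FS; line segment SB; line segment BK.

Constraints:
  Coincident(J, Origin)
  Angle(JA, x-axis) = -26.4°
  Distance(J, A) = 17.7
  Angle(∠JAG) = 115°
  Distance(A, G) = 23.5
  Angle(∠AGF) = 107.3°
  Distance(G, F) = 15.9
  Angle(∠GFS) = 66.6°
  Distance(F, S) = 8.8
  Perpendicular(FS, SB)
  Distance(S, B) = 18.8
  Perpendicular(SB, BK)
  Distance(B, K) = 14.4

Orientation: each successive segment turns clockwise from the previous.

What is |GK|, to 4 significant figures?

12.64

FS ⟂ SB, so SB runs at -7.500°; with |SB| = 18.8, B = (19.78, -29.45). SB is perpendicular to BK, so BK runs at -97.50°; with |BK| = 14.4, K = (17.90, -43.72). Then |GK| = |K − G| = 12.64.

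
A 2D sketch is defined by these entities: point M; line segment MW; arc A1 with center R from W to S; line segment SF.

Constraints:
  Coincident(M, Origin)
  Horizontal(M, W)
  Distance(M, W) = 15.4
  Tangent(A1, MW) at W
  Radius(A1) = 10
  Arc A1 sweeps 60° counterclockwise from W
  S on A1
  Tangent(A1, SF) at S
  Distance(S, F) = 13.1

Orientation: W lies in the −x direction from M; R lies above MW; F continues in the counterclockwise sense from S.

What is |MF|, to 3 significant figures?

16.3

M is at the origin; MW is horizontal with |MW| = 15.4 and W on the −x side, so W = (-15.4, 0.00). A1 meets MW tangentially, so RW is at right angles to MW, so R = W + (0, 10) = (-15.4, 10.0). On A1, W sits at bearing -90° from R; a 60° counterclockwise sweep puts S at bearing -30°, so S = R + 10.0·(cos -30°, sin -30°) = (-6.74, 5.00). The tangent condition forces RS to be normal to SF, so SF runs along (−sin -30°, cos -30°); with |SF| = 13.1, F = (-0.190, 16.3). Then |MF| = |F − M| = 16.3.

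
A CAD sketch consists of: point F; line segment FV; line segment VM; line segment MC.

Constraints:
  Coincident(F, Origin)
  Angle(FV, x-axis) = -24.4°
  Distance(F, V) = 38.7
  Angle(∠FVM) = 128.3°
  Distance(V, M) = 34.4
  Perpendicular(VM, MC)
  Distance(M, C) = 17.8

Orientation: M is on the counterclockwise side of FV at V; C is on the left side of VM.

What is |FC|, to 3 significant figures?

59.7

F is at the origin; FV runs at -24.4° with length 38.7, so V = 38.7·(cos -24.4°, sin -24.4°) = (35.2, -16.0). ∠FVM = 128.3°, so VM runs at -24.4° + (180° − 128.3°) = 27.3° from the x-axis; with |VM| = 34.4, M = V + 34.4·(cos 27.3°, sin 27.3°) = (65.8, -0.210). VM ⟂ MC; with |MC| = 17.8 on the left of VM, C = M + 17.8·(-0.459, 0.889) = (57.6, 15.6). Then |FC| = |C − F| = 59.7.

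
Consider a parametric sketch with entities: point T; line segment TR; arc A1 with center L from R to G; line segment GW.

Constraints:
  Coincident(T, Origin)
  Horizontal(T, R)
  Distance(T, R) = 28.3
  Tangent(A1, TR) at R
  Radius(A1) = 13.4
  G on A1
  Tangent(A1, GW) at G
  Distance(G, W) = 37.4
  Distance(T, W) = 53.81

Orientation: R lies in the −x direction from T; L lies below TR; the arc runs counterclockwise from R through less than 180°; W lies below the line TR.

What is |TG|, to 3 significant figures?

44.5

T is at the origin; T and R share the same y with |TR| = 28.3 and R on the −x side, so R = (-28.3, 0.00). Tangency of A1 to TR means the radius LR is perpendicular to TR, so L = R + (0, -13.4) = (-28.3, -13.4). Since LG ⟂ GW (tangency), |LW| = √(13.4² + 37.4²) = 39.7 regardless of where G sits on A1. So W lies on both circle(T, 53.81) and circle(L, 39.7); the below-TR intersection is W = (-16.3, -51.3). G is the foot of the tangent from W: G = (-39.0, -21.5).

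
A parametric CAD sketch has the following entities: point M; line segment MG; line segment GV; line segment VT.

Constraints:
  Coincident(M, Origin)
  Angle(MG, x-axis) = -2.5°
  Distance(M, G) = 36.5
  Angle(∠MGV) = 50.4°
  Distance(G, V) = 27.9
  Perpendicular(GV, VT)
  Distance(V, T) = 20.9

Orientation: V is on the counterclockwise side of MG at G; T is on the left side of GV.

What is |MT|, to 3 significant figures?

8.58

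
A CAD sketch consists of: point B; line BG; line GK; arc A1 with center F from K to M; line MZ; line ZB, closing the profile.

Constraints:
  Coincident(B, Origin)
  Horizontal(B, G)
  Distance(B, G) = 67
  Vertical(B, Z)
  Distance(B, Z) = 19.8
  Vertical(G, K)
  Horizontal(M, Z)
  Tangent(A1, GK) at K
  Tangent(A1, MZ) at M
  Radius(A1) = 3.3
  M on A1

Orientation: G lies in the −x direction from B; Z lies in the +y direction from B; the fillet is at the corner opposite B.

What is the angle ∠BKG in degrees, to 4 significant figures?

76.17°

The virtual corner opposite B is at (-67.00, 19.80). A1 meets GK tangentially, so FK is at right angles to GK and the tangent condition forces FM to be normal to MZ, with radius 3.3, so the center F sits 3.3 in from both sides at F = (-63.70, 16.50). That places the tangent points at K = (-67.00, 16.50) on GK and M = (-63.70, 19.80) on MZ. Then cos ∠BKG = KB·KG / (|KB||KG|), giving 76.17°.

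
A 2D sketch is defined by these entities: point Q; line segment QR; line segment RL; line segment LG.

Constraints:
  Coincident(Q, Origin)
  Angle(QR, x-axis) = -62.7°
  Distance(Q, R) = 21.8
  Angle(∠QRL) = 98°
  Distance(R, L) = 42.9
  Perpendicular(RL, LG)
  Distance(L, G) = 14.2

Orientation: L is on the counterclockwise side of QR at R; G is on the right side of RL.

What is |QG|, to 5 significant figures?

58.230

Q is at the origin; QR runs at -62.7° with length 21.8, so R = 21.8·(cos -62.7°, sin -62.7°) = (9.9986, -19.372). ∠QRL = 98.0°, so RL runs at -62.7° + (180° − 98.0°) = 19.300° from the x-axis; with |RL| = 42.9, L = R + 42.9·(cos 19.300°, sin 19.300°) = (50.488, -5.1928). RL ⟂ LG; with |LG| = 14.2 on the right of RL, G = L + 14.2·(0.33051, -0.94380) = (55.181, -18.595). Then |QG| = |G − Q| = 58.230.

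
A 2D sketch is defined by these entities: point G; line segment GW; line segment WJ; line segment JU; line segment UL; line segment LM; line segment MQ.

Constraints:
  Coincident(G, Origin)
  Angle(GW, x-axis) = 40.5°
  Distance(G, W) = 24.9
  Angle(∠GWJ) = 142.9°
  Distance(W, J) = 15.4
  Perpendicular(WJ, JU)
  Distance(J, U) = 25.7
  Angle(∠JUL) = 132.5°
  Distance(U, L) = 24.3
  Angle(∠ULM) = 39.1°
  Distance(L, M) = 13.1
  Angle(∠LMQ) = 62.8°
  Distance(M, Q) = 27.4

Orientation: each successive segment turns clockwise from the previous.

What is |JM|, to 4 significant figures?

33.26

G is at the origin; GW runs at 40.5° with length 24.9, so W = (18.93, 16.17). ∠GWJ = 142.9° gives WJ at 3.400° from the x-axis; with |WJ| = 15.4, J = (34.31, 17.08). WJ is perpendicular to JU, so JU runs at -86.60°; with |JU| = 25.7, U = (35.83, -8.570). ∠JUL = 132.5° gives UL at -134.1° from the x-axis; with |UL| = 24.3, L = (18.92, -26.02). ∠ULM = 39.1° gives LM at 85.00° from the x-axis; with |LM| = 13.1, M = (20.06, -12.97). Then |JM| = |M − J| = 33.26.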